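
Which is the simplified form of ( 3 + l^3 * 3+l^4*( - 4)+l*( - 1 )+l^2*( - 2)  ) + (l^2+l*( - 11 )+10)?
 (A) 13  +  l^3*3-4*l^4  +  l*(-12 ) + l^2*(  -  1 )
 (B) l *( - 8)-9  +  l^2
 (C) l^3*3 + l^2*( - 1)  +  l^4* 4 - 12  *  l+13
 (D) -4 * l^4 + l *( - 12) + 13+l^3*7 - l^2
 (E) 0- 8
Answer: A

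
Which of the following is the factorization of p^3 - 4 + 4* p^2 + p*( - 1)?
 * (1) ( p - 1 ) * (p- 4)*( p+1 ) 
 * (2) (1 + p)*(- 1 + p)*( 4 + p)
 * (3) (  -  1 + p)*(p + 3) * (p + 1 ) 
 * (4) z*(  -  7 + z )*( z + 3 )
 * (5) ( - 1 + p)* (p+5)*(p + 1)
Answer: 2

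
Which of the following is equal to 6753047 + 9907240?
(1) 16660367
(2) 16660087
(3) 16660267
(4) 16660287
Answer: 4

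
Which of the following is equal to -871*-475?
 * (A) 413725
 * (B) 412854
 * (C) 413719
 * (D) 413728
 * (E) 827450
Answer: A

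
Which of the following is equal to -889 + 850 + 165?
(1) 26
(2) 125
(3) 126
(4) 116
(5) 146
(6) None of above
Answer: 3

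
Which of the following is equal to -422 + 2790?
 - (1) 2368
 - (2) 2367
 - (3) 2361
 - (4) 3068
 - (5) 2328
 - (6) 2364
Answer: 1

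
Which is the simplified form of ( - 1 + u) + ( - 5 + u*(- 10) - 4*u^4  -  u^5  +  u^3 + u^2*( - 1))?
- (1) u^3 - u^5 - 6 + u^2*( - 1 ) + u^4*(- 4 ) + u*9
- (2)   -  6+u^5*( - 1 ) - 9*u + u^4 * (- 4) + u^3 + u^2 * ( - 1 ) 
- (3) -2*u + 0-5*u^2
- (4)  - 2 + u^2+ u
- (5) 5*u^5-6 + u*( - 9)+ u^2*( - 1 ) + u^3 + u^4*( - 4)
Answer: 2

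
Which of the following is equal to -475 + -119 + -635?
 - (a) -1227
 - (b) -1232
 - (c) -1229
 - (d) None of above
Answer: c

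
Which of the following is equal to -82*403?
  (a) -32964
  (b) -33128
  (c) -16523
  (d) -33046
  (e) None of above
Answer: d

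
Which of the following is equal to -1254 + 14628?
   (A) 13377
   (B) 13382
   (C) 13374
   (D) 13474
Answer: C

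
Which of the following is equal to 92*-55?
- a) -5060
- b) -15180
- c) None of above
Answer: a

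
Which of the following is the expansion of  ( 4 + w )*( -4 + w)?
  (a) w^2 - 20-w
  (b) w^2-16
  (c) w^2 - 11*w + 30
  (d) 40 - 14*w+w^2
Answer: b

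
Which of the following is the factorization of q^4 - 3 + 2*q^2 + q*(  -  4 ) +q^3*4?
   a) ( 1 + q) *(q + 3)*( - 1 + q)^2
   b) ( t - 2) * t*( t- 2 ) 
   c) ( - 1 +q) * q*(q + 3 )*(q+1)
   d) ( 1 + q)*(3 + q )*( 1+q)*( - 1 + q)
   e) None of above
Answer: d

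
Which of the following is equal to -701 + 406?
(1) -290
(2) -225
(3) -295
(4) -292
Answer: 3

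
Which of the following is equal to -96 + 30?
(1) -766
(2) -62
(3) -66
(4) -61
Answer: 3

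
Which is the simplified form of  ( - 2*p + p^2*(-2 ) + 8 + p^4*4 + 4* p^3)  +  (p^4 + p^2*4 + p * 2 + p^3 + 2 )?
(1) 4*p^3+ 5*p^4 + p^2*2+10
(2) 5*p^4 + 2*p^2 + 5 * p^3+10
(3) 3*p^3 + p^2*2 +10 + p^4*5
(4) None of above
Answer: 2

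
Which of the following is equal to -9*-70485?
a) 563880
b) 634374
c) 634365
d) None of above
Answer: c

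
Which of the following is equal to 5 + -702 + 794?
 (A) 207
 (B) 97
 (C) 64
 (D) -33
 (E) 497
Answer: B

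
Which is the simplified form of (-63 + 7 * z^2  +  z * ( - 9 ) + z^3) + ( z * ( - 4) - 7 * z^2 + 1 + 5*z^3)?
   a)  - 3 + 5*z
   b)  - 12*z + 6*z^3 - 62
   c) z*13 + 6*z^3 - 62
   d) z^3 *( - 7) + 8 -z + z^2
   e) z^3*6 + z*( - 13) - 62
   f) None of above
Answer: e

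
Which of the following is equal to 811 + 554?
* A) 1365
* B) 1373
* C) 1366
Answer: A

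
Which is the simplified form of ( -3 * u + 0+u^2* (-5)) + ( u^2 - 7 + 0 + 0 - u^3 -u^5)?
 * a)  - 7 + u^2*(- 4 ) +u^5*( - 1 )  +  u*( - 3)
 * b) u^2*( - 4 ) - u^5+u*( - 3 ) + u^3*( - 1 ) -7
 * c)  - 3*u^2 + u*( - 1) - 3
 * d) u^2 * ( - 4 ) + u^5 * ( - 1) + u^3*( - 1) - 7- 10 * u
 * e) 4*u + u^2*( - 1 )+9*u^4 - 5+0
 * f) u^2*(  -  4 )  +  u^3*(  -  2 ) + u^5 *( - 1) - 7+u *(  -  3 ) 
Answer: b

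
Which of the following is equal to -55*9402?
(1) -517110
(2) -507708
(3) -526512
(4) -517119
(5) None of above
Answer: 1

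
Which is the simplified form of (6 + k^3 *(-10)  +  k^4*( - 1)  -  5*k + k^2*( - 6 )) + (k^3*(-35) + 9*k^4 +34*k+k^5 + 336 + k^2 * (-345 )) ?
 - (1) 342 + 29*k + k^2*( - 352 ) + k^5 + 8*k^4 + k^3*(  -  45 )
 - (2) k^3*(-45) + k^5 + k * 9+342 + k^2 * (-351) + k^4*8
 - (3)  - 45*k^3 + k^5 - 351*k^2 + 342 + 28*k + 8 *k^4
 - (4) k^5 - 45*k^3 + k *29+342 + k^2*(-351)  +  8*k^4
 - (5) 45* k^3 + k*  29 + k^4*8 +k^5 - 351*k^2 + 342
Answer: 4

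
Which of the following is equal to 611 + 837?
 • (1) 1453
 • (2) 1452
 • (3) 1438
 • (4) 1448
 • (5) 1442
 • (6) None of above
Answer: 4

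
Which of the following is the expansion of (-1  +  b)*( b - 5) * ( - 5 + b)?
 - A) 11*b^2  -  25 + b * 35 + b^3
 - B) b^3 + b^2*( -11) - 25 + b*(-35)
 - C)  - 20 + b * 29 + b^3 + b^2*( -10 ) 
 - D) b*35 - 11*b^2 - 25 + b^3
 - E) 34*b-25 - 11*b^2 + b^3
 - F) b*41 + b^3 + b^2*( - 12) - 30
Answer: D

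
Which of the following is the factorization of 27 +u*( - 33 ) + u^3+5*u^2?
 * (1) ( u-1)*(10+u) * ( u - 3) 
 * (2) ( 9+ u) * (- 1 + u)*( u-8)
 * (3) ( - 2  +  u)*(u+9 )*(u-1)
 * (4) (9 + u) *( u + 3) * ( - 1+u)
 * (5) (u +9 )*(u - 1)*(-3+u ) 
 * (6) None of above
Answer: 5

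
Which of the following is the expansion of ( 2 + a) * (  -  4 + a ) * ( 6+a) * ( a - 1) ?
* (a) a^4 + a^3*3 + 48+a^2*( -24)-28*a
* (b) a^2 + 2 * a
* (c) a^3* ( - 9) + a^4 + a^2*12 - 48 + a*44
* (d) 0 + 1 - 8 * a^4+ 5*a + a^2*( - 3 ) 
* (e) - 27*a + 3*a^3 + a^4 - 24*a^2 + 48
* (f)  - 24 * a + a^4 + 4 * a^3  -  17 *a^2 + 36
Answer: a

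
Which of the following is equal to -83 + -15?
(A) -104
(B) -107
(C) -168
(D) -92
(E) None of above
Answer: E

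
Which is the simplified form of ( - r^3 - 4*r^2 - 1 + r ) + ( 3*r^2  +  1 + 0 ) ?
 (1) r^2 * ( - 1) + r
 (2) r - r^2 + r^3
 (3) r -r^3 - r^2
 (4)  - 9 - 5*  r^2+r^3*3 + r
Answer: 3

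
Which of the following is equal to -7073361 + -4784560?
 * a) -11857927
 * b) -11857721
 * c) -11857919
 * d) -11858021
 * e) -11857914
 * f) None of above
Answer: f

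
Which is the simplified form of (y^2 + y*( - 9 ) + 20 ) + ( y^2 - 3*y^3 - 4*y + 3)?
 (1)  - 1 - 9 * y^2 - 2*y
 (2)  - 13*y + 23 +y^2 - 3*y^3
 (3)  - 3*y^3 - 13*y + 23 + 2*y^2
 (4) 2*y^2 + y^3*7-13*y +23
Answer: 3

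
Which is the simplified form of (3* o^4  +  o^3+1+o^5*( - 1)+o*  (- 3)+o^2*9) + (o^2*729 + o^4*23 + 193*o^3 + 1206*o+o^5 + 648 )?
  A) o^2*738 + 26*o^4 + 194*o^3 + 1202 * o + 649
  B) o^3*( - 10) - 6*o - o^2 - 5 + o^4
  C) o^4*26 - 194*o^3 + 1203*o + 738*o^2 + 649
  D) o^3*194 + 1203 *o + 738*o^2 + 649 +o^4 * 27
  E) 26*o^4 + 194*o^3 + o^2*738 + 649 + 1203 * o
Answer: E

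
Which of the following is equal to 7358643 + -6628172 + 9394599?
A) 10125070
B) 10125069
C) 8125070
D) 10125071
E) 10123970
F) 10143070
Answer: A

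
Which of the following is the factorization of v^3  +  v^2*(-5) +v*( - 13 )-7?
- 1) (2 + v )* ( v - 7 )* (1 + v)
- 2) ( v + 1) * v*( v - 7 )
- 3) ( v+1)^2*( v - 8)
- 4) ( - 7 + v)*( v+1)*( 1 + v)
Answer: 4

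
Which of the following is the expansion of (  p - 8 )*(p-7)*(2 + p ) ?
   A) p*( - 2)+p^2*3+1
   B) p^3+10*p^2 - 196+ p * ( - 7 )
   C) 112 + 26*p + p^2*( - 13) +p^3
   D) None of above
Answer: C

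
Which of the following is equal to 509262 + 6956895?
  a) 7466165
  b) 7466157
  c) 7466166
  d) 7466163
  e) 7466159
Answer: b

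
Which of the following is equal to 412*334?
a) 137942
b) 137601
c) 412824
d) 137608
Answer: d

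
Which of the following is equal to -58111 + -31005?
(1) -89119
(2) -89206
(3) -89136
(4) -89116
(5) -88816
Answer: 4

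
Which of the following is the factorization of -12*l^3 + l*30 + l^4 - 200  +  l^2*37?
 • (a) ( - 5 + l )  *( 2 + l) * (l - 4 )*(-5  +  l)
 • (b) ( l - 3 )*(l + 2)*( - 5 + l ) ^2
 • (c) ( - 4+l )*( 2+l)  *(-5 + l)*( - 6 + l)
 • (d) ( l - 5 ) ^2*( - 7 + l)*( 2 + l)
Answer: a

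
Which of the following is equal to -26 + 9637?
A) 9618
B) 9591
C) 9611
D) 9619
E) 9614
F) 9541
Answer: C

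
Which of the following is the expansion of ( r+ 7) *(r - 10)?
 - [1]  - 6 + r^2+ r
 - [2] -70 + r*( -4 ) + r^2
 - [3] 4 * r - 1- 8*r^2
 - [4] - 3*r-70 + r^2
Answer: 4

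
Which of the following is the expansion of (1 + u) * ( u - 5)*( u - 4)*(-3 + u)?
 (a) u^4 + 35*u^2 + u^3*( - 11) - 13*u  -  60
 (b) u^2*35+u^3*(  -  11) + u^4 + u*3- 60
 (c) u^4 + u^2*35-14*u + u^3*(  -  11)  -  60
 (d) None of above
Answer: a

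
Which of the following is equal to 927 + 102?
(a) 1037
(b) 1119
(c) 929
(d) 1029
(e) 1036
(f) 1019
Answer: d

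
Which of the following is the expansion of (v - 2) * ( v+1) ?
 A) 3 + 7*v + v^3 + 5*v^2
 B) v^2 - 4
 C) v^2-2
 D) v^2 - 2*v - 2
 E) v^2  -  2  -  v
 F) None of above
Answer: E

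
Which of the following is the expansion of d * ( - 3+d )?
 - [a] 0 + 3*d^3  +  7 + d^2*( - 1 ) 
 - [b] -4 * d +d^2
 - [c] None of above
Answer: c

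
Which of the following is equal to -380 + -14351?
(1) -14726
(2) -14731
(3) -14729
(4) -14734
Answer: 2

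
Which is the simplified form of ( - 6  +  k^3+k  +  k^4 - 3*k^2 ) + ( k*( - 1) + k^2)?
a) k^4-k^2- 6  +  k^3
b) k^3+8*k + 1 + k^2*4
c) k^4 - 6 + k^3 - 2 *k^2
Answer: c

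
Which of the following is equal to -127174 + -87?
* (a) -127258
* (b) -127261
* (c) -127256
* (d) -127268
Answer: b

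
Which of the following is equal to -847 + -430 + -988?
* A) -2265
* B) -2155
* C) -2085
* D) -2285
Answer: A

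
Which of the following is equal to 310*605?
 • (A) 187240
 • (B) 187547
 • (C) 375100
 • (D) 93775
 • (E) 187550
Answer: E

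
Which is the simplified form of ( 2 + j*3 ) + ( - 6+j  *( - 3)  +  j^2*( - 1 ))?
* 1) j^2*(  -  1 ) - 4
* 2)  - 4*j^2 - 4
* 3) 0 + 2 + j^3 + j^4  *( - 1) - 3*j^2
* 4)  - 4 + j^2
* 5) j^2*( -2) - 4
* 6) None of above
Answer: 1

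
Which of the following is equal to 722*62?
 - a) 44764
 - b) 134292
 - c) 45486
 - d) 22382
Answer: a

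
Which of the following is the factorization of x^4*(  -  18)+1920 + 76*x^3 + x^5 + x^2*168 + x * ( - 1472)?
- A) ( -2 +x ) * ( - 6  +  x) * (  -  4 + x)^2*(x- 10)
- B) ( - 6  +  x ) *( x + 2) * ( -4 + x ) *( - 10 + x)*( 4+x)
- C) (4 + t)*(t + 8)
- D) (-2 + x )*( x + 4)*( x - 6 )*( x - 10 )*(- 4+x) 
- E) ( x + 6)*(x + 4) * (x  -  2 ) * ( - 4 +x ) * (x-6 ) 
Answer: D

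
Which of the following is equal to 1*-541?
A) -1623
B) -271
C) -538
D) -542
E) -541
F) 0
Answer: E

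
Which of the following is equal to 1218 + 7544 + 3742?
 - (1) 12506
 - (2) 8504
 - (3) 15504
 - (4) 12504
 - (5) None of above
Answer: 4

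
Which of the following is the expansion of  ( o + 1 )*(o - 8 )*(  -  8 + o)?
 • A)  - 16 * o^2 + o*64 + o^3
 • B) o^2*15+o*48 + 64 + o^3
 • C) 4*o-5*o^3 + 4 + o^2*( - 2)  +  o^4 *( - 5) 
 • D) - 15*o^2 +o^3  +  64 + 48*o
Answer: D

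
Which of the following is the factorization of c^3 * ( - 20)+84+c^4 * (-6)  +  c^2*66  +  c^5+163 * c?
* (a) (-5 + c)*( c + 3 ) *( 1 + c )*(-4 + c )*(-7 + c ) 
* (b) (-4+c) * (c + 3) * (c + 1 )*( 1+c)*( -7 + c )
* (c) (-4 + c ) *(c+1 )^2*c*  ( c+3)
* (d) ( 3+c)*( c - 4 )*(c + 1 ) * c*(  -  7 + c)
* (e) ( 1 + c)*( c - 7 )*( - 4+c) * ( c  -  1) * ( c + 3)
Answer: b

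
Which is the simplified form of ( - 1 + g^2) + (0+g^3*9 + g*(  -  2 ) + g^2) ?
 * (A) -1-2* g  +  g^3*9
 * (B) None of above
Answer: B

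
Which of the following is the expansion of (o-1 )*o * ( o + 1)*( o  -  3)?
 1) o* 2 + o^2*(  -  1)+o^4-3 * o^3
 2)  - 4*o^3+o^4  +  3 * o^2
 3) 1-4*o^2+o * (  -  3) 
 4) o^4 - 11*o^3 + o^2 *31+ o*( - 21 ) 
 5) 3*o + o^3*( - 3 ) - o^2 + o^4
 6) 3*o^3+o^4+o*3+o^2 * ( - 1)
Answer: 5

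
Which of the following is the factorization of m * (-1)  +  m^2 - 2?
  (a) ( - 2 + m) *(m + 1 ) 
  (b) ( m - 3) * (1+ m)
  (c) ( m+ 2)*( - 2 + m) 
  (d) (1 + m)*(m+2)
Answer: a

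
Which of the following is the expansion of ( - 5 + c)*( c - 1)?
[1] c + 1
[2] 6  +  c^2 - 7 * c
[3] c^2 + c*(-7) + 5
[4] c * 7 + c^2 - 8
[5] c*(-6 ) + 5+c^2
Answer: 5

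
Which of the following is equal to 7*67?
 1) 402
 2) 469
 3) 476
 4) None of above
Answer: 2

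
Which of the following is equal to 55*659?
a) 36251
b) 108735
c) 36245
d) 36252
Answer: c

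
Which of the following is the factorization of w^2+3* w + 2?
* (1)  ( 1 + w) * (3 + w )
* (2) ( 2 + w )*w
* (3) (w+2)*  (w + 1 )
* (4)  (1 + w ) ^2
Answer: 3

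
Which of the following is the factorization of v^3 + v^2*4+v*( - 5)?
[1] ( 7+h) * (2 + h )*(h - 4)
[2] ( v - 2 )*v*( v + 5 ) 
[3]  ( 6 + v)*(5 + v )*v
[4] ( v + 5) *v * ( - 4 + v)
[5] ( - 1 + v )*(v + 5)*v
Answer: 5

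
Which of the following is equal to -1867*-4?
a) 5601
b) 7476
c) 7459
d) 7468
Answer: d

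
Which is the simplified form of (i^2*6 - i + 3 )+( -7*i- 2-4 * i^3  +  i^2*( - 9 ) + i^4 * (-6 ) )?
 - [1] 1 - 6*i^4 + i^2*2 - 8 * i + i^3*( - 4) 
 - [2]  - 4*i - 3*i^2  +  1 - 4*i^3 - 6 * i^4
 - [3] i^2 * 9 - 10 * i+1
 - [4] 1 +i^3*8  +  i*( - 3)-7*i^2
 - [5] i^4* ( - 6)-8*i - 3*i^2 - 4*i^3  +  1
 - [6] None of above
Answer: 5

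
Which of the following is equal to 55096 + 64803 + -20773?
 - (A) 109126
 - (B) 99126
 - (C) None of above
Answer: B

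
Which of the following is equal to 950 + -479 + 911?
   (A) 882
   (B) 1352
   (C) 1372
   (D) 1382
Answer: D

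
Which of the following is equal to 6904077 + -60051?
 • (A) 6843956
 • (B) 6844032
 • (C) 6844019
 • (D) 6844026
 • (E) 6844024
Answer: D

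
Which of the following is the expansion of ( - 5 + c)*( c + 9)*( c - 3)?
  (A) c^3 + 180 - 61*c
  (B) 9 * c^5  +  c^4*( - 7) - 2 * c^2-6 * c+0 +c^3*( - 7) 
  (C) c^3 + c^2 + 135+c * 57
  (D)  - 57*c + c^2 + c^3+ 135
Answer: D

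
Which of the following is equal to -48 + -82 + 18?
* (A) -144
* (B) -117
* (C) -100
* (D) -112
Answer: D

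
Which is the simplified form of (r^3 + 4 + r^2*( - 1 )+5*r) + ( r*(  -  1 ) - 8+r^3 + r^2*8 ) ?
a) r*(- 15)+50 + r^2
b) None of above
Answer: b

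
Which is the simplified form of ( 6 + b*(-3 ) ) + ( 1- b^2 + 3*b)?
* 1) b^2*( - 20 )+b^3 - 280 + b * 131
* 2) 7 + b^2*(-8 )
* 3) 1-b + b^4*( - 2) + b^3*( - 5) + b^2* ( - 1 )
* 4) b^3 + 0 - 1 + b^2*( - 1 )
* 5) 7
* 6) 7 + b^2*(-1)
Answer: 6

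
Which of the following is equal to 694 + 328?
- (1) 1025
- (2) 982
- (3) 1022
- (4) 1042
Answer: 3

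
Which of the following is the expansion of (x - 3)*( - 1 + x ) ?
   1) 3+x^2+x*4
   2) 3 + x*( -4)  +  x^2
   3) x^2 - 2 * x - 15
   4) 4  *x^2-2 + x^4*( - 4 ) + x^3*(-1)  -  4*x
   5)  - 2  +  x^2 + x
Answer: 2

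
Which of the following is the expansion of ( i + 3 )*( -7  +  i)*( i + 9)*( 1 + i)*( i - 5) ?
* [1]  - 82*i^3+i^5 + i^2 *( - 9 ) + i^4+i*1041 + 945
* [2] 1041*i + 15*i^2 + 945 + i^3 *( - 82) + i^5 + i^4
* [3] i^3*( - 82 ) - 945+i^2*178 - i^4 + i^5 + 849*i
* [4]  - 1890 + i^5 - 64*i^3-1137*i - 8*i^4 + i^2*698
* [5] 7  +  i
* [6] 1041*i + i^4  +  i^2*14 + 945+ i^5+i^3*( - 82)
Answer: 6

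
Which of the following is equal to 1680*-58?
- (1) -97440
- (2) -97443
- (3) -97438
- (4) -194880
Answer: 1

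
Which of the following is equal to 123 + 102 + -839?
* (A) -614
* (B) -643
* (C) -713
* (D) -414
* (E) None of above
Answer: A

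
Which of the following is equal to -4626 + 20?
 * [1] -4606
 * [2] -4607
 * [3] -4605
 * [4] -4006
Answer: 1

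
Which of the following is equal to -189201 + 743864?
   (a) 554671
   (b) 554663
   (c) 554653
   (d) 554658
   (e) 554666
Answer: b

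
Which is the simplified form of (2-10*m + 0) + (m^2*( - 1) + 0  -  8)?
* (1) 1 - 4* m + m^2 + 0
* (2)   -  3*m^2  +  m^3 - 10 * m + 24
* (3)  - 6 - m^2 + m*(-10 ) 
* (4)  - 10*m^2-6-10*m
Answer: 3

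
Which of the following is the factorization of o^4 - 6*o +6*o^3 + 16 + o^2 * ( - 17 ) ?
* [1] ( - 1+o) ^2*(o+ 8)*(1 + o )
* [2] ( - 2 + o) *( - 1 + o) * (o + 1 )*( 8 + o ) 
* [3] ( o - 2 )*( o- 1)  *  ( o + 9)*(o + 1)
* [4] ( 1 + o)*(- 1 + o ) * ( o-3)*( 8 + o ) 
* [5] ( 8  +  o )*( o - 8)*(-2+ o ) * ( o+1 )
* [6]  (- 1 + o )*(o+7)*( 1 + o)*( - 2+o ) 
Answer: 2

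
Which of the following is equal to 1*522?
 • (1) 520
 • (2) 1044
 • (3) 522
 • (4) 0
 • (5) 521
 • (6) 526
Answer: 3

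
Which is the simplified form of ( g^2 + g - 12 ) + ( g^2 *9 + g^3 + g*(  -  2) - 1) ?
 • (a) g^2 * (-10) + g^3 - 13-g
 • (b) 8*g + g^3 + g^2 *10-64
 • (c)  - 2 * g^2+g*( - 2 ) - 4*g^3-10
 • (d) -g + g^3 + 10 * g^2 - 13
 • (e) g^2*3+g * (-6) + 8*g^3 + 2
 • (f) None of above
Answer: d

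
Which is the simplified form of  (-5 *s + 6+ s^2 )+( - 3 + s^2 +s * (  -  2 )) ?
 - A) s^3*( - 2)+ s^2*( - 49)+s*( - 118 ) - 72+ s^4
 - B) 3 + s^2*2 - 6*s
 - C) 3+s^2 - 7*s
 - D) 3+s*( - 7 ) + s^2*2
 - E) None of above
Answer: D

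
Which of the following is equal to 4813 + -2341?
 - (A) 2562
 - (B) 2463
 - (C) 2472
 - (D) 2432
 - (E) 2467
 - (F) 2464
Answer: C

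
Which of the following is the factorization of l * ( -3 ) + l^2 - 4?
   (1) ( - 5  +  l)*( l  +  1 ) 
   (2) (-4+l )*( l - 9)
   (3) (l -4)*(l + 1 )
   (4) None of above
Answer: 3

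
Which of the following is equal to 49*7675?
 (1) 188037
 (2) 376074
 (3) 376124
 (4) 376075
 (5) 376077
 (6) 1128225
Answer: 4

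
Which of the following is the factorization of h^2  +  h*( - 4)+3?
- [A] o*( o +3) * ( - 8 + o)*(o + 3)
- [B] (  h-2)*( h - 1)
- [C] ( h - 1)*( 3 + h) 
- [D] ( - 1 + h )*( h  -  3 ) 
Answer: D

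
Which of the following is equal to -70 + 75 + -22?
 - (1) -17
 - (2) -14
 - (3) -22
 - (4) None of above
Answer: 1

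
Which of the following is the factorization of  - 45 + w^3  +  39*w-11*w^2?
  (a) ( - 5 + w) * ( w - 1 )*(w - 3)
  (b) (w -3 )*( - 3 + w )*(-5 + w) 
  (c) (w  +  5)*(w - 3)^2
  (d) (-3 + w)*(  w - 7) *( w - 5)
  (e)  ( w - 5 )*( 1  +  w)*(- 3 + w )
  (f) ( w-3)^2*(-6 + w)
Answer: b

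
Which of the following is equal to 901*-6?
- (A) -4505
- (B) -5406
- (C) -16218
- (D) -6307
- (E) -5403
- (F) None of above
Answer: B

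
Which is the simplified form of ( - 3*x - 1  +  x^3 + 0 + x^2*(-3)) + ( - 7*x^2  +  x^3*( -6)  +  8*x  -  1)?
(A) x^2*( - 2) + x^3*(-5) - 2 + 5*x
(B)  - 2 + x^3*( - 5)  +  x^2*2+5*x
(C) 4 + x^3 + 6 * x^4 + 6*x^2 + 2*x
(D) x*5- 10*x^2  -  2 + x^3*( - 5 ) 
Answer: D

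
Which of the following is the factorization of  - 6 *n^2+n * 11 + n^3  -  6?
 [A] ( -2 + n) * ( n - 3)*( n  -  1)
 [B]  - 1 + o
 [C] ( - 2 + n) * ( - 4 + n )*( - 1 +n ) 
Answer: A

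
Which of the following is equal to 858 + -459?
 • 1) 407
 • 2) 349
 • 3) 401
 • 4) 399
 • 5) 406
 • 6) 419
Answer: 4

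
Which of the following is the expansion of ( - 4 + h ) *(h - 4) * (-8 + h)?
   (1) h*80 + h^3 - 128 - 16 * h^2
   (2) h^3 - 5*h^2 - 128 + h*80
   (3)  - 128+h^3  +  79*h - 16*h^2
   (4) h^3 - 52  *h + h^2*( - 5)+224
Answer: 1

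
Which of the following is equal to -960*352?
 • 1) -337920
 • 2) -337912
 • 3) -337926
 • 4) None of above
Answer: 1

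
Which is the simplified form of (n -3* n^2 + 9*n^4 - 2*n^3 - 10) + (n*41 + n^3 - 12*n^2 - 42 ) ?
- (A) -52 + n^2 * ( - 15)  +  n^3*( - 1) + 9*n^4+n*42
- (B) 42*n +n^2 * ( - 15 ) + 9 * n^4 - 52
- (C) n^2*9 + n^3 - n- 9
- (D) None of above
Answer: A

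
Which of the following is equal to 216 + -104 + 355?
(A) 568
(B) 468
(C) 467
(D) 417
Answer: C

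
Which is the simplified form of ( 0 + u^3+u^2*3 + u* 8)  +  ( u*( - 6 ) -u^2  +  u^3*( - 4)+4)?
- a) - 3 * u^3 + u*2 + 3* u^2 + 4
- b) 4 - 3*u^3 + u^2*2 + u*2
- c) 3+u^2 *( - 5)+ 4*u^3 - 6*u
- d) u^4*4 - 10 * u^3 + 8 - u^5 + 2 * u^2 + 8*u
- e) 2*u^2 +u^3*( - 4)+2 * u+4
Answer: b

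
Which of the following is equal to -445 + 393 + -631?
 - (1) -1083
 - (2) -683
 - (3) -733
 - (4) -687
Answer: 2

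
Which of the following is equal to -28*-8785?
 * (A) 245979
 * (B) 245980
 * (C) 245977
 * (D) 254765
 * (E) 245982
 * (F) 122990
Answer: B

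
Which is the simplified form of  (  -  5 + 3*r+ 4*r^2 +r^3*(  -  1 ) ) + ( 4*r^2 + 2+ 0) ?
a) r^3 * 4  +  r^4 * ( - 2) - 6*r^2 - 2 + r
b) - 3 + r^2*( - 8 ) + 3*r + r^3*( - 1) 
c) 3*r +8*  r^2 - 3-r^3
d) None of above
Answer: c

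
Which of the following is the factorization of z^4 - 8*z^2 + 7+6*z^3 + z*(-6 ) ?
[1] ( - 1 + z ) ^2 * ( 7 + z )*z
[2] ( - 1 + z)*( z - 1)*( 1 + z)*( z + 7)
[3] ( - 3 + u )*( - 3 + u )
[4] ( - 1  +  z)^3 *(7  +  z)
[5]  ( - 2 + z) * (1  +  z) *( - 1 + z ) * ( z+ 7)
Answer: 2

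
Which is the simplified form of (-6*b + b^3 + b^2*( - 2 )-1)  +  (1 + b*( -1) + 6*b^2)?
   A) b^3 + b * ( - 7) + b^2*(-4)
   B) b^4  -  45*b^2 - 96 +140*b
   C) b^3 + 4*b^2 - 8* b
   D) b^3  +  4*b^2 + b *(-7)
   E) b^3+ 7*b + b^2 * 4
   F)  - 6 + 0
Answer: D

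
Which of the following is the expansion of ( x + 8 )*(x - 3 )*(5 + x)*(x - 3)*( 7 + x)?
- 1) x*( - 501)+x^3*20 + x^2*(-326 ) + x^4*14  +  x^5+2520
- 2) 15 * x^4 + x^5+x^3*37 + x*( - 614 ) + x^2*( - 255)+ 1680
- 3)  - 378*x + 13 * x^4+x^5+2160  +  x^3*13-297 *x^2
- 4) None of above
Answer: 1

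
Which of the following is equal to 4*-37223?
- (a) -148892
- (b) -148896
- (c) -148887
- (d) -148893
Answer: a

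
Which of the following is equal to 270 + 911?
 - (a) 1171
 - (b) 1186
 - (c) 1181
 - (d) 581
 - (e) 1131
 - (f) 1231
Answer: c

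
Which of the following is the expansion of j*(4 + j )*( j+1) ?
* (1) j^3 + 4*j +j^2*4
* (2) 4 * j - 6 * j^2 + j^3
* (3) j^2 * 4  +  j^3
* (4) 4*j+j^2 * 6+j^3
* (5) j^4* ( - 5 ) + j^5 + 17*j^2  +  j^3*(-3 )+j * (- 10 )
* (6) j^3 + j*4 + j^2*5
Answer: 6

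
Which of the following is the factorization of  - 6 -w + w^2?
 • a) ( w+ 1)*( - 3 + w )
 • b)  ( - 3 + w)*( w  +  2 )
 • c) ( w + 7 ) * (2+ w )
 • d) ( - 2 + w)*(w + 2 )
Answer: b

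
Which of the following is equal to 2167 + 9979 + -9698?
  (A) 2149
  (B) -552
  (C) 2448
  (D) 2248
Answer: C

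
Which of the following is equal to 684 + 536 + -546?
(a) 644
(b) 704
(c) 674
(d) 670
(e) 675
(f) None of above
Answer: c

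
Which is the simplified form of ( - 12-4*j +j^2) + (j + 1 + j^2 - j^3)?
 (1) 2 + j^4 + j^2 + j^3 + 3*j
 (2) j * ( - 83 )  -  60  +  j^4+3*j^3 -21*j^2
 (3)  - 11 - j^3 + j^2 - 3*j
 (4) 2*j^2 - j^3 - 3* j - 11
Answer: 4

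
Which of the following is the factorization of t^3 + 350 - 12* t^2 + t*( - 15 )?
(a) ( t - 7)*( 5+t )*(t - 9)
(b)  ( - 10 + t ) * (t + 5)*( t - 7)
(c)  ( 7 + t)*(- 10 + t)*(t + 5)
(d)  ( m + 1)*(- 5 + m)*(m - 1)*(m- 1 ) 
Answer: b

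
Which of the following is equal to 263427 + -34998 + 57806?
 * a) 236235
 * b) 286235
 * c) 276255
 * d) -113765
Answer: b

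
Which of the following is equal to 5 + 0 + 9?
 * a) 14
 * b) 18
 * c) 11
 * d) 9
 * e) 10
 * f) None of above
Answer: a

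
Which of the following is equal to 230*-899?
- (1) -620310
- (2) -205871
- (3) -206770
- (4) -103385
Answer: 3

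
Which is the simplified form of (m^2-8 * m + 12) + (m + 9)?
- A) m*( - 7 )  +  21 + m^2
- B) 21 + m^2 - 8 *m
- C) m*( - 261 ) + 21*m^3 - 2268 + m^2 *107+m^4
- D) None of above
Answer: A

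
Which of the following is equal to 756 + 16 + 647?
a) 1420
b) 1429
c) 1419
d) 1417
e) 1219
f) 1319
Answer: c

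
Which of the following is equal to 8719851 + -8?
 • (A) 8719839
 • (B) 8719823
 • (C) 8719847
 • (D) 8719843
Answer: D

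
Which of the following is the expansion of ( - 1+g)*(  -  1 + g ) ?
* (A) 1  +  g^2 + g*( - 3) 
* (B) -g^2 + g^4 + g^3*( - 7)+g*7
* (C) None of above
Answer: C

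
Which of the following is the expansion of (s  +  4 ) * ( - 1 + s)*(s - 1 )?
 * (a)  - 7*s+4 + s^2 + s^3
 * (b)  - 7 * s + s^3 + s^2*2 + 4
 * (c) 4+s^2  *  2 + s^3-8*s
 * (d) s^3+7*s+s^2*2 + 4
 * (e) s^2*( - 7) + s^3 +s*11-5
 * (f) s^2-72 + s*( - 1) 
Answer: b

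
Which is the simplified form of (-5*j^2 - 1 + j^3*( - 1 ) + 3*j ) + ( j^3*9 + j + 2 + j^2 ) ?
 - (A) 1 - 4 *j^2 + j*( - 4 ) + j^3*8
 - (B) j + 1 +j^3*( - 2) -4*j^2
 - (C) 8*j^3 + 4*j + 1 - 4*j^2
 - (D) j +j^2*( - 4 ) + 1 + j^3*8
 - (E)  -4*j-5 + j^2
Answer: C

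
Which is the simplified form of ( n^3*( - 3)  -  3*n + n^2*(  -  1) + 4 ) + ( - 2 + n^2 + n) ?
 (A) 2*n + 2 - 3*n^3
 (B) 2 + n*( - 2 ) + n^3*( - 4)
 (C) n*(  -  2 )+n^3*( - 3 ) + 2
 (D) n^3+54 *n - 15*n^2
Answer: C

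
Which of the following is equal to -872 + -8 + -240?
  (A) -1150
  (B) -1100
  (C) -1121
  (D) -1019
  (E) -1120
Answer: E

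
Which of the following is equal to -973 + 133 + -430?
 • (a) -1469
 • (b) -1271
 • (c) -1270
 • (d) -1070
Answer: c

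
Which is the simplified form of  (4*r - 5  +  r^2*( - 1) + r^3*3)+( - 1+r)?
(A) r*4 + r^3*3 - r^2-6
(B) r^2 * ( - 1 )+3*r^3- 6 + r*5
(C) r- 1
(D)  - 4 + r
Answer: B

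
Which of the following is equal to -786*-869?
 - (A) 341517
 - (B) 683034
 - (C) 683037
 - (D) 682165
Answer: B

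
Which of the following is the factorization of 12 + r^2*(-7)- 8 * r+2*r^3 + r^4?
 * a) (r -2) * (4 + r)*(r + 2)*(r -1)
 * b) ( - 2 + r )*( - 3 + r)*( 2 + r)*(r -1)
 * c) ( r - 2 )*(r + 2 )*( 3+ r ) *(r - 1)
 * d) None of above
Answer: c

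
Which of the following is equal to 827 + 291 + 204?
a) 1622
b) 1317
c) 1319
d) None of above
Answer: d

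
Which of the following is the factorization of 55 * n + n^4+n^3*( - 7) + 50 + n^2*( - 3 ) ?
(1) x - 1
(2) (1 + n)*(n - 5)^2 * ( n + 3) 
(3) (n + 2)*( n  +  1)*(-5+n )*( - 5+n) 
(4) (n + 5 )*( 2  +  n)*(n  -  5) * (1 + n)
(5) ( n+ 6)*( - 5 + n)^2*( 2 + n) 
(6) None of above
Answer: 3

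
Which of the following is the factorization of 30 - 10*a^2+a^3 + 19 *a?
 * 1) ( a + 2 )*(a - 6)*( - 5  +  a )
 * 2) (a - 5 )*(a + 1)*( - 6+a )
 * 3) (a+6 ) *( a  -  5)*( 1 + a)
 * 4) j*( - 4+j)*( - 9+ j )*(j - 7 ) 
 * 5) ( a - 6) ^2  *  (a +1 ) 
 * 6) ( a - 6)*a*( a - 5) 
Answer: 2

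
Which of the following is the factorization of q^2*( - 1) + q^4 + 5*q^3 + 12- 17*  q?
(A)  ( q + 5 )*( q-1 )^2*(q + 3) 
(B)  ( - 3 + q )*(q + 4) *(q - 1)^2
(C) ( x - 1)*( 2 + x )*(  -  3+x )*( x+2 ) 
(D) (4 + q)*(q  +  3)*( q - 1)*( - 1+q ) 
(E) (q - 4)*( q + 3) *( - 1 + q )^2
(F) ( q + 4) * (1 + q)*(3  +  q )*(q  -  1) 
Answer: D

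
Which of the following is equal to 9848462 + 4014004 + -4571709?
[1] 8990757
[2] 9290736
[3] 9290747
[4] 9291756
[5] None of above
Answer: 5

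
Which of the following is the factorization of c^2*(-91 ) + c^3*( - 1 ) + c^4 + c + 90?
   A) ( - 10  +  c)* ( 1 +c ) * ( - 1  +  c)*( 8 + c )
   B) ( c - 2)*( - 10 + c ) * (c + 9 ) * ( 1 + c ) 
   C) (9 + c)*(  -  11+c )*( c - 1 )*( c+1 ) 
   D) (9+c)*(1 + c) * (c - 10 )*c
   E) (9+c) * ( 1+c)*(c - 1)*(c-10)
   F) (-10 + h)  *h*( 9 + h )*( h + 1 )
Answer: E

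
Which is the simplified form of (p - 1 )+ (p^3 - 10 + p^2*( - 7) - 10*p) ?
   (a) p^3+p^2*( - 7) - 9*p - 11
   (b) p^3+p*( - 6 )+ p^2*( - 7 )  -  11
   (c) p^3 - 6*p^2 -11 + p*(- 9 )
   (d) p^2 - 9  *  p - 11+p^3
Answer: a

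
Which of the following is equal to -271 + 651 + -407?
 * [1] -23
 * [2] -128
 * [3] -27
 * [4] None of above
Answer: 3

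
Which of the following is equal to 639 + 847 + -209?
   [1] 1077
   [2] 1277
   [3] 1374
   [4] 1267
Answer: 2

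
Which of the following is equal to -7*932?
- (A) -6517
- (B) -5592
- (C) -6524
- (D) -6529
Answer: C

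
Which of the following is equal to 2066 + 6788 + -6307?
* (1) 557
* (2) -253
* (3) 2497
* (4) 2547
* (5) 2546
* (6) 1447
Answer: 4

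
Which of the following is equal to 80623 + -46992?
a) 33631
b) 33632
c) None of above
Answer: a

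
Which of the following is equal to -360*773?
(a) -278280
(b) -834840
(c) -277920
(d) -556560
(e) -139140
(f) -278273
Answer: a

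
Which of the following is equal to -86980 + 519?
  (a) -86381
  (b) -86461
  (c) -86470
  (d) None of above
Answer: b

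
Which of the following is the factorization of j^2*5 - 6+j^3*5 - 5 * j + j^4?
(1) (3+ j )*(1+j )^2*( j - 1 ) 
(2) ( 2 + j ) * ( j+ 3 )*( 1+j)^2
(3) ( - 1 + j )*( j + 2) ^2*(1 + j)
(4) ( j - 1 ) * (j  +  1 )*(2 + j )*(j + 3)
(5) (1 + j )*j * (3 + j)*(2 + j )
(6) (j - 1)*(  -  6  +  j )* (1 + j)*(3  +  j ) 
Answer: 4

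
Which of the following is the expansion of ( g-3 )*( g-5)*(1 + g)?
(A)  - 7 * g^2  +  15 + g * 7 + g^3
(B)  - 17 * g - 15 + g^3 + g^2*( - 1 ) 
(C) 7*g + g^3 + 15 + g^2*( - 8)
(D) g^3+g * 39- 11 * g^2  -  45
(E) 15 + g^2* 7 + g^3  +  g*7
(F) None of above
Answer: A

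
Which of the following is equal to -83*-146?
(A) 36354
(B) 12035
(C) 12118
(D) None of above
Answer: C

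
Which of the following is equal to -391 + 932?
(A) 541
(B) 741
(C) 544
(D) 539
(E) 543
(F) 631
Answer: A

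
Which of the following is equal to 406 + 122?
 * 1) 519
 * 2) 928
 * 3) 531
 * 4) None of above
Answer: 4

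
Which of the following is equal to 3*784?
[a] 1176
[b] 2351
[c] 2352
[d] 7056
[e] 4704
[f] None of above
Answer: c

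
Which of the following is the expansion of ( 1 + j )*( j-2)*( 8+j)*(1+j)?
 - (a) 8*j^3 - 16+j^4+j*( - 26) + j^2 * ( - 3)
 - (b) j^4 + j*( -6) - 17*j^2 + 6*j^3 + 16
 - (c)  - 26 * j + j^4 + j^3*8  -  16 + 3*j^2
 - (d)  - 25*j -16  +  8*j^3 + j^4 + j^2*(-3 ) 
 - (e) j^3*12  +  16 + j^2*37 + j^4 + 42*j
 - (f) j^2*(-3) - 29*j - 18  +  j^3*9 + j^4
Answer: a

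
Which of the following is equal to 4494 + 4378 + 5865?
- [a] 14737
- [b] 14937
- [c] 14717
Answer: a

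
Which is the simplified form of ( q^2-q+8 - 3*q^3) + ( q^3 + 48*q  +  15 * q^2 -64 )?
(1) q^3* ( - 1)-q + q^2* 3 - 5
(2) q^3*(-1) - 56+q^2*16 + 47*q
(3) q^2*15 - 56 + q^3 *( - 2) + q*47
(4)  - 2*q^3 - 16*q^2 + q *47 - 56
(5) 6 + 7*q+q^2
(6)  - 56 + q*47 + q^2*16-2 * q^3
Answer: 6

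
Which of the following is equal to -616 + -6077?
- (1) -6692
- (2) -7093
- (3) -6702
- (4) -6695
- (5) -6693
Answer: 5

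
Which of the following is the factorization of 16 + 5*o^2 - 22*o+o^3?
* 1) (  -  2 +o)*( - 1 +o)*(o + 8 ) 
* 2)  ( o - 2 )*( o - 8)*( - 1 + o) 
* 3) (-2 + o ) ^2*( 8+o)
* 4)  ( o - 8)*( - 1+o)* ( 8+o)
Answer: 1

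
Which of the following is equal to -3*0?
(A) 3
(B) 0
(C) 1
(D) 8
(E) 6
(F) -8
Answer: B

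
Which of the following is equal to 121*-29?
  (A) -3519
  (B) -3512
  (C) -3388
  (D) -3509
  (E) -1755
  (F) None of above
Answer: D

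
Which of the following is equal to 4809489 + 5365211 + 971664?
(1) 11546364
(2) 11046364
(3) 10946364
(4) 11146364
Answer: 4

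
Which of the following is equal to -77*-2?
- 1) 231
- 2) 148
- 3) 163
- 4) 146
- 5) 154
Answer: 5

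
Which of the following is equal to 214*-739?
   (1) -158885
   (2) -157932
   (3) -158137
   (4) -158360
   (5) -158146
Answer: 5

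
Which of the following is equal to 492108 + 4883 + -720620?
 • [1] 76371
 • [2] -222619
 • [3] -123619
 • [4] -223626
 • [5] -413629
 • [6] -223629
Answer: 6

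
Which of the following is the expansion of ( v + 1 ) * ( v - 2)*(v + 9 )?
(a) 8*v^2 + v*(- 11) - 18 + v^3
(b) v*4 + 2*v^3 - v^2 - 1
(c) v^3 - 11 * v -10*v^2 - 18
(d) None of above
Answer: a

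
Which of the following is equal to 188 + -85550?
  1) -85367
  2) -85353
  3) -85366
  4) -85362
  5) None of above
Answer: 4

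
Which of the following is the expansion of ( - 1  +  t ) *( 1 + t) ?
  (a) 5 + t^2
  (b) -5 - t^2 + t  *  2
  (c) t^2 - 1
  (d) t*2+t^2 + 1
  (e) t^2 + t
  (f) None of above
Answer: c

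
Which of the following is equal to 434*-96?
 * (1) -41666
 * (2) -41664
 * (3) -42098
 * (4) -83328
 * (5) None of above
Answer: 2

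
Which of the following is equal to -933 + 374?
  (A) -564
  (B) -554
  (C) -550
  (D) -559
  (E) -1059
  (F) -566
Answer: D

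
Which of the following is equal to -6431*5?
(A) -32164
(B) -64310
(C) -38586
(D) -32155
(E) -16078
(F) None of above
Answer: D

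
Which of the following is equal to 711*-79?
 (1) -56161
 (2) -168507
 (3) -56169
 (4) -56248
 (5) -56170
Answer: 3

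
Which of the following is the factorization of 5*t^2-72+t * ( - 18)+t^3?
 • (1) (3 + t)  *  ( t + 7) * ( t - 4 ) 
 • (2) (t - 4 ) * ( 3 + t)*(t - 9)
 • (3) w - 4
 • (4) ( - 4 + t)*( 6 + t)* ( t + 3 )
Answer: 4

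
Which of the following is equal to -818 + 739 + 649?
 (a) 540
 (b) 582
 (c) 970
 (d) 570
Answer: d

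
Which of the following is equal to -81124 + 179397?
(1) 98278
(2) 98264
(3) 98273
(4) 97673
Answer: 3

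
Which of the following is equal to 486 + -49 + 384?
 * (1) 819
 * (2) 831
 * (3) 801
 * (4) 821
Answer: 4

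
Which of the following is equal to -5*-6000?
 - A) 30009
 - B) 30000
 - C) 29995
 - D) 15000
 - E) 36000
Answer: B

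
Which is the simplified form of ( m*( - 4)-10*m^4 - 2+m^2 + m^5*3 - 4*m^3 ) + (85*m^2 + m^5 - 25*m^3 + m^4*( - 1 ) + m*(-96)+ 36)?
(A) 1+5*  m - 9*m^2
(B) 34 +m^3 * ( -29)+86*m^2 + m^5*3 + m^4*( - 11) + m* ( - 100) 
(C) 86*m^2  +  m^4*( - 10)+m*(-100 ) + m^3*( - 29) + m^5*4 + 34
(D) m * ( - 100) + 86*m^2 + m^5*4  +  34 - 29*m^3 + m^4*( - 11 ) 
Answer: D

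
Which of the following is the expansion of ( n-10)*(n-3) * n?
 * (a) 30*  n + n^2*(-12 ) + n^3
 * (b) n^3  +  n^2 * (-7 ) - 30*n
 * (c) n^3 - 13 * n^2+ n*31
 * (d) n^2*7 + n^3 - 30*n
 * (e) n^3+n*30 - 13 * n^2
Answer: e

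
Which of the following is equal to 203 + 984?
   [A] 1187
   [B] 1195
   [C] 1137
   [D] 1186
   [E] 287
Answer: A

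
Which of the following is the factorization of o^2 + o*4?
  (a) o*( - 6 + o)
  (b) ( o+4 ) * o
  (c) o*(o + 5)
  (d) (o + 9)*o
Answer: b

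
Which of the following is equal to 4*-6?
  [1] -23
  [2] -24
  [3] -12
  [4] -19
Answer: 2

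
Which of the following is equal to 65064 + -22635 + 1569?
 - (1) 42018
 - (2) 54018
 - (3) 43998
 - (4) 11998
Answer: 3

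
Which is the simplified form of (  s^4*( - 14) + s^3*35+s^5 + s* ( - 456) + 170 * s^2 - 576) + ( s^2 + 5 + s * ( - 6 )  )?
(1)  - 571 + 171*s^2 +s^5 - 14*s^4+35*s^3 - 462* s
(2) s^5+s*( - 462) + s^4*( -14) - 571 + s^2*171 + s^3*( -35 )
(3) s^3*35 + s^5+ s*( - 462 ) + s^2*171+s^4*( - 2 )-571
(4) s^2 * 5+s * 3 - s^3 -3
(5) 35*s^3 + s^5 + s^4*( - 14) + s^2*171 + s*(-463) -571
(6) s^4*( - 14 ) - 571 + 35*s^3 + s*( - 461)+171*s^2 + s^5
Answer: 1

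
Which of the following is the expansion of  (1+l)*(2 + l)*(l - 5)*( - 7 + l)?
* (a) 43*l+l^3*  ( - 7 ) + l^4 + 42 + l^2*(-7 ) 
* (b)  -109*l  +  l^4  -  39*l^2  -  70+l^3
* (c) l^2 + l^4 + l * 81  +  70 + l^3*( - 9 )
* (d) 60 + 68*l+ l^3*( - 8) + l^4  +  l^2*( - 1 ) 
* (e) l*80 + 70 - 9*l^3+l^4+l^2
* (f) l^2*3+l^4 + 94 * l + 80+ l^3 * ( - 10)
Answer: c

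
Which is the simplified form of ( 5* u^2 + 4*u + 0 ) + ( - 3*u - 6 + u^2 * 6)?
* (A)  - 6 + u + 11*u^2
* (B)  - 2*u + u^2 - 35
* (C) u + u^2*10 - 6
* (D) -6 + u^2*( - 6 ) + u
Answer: A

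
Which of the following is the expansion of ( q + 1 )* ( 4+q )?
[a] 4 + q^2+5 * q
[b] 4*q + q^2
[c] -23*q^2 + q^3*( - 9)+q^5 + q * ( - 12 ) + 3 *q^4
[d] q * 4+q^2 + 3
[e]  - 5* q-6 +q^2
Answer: a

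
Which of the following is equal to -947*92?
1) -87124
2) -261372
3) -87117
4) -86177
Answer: 1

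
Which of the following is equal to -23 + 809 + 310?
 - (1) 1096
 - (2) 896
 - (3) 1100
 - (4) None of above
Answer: 1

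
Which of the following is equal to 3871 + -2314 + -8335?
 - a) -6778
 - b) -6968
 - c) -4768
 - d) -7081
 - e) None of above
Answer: a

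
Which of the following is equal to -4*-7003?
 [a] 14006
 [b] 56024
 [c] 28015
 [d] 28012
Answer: d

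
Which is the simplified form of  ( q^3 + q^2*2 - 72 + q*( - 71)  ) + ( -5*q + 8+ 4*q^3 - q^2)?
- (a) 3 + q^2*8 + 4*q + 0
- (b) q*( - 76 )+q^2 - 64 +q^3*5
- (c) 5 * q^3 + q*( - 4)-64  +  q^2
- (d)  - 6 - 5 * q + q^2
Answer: b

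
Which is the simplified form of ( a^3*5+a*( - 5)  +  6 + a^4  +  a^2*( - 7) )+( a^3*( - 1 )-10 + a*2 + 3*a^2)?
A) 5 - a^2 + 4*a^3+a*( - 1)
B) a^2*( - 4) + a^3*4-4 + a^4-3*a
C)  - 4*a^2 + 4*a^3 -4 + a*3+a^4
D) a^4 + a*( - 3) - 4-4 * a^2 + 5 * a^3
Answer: B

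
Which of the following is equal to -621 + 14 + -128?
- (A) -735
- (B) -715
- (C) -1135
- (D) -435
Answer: A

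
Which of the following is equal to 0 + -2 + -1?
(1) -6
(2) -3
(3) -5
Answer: 2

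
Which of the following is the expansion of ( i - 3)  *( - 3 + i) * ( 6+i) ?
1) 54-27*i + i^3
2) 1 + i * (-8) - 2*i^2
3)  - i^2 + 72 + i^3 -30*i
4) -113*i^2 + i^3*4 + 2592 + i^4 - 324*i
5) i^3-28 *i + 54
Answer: 1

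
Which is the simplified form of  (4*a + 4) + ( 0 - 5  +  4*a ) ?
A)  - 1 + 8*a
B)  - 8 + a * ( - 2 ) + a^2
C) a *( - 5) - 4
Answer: A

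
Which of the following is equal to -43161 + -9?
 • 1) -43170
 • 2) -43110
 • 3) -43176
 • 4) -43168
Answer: 1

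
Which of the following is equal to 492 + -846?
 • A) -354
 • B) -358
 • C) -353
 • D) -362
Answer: A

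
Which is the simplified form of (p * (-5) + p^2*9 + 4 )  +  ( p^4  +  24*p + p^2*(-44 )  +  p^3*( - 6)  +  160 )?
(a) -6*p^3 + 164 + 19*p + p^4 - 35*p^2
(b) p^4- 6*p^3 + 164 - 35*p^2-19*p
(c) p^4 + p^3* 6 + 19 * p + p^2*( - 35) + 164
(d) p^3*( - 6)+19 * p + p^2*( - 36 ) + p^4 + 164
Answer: a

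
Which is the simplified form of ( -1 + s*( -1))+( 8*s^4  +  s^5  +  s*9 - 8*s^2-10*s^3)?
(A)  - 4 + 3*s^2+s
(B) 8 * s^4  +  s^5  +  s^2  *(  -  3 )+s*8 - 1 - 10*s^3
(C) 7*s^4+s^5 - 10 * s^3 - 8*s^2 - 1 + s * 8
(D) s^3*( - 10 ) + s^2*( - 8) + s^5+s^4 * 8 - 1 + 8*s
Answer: D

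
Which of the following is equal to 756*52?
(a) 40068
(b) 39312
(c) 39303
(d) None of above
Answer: b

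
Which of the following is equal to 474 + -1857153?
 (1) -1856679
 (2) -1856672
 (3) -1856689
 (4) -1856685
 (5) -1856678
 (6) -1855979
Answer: 1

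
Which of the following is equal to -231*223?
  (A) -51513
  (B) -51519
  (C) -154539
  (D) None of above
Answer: A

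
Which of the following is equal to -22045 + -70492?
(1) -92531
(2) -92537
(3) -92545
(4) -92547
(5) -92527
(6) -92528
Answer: 2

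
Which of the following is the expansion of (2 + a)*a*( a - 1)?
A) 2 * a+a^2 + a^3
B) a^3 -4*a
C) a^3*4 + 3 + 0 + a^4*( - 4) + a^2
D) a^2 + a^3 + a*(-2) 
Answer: D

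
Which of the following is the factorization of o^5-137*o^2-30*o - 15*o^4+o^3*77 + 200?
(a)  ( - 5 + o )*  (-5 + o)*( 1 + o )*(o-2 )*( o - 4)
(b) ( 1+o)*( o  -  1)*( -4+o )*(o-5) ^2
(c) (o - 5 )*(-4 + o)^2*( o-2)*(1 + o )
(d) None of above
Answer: a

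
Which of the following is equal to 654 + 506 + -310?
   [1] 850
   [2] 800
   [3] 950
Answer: 1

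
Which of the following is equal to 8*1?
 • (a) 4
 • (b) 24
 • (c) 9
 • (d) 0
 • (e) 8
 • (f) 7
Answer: e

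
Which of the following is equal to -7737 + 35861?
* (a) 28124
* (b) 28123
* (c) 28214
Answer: a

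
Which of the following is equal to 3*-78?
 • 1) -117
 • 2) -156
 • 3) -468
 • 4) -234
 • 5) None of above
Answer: 4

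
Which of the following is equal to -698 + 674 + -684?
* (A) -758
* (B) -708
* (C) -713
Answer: B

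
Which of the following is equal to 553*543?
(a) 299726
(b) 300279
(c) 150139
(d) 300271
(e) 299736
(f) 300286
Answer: b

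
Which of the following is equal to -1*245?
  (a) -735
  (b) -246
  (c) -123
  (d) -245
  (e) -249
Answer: d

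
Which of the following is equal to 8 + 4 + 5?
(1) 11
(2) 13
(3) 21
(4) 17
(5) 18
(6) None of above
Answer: 4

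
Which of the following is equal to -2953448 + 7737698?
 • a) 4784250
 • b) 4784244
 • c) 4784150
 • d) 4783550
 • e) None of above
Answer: a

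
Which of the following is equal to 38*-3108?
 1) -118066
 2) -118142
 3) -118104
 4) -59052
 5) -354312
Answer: 3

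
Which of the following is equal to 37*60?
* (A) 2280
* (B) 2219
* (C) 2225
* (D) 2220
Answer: D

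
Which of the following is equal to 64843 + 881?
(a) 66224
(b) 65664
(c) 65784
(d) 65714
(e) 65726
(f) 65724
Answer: f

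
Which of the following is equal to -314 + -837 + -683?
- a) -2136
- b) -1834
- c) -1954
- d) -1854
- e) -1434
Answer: b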